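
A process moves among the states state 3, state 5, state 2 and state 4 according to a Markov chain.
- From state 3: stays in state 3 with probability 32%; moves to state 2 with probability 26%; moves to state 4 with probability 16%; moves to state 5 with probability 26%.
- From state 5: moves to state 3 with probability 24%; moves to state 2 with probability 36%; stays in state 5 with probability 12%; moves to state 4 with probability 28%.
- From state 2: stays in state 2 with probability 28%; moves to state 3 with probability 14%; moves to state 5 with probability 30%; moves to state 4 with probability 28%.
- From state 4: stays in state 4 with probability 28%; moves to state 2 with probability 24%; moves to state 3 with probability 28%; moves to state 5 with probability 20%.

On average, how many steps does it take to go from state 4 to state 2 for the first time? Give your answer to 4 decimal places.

Let t(s) be the expected number of steps to first reach state 2 from state s, with t(state 2) = 0. Conditioning on the first step:
t(state 3) = 1 + 0.32·t(state 3) + 0.26·t(state 5) + 0.16·t(state 4)
t(state 5) = 1 + 0.24·t(state 3) + 0.12·t(state 5) + 0.28·t(state 4)
t(state 4) = 1 + 0.28·t(state 3) + 0.2·t(state 5) + 0.28·t(state 4)
Solving: t(state 3) = 3.6040, t(state 5) = 3.2987, t(state 4) = 3.7068.
Expected steps from state 4 to state 2: 3.7068.

3.7068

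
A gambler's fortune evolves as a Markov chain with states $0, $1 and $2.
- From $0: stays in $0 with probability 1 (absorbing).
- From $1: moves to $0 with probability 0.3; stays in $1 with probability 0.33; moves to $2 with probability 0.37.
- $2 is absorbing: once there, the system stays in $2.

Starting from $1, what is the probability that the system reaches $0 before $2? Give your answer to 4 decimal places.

0.4478

Let h(s) be the probability of absorption at $0 starting from transient state s. Then h($0) = 1 and h($2) = 0. By first-step analysis:
h($1) = 0.3·1 + 0.33·h($1) + 0.37·0
Solving: h($1) = 0.4478.
Starting from $1, the probability is 0.4478.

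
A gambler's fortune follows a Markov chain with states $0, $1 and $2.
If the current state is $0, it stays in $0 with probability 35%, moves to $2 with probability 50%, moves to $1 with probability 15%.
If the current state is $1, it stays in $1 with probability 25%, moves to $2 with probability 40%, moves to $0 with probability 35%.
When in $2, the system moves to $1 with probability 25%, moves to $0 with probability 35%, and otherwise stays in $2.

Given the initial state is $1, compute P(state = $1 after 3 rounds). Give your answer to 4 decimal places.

0.2150

Propagate the distribution vector 3 rounds from $1.
After 0 rounds: (0.0000, 1.0000, 0.0000)
After 1 round: (0.3500, 0.2500, 0.4000)
After 2 rounds: (0.3500, 0.2150, 0.4350)
After 3 rounds: (0.3500, 0.2150, 0.4350)
P(in $1 after 3 rounds) = 0.2150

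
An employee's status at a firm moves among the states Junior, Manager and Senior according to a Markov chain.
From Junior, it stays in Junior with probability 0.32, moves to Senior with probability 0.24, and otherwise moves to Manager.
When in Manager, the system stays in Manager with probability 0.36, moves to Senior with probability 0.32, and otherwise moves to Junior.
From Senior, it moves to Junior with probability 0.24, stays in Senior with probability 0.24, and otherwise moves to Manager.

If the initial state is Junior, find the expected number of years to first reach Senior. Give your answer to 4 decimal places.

Let t(s) be the expected number of years to first reach Senior from state s, with t(Senior) = 0. Conditioning on the first year:
t(Junior) = 1 + 0.32·t(Junior) + 0.44·t(Manager)
t(Manager) = 1 + 0.32·t(Junior) + 0.36·t(Manager)
Solving: t(Junior) = 3.6685, t(Manager) = 3.3967.
Expected years from Junior to Senior: 3.6685.

3.6685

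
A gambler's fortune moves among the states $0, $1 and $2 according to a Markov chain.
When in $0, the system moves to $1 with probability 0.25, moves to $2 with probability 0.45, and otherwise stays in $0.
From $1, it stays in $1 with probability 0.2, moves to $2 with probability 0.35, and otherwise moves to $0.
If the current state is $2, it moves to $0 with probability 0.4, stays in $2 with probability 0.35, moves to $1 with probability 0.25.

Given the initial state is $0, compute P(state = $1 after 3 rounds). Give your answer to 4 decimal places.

0.2381

Propagate the distribution vector 3 rounds from $0.
After 0 rounds: (1.0000, 0.0000, 0.0000)
After 1 round: (0.3000, 0.2500, 0.4500)
After 2 rounds: (0.3825, 0.2375, 0.3800)
After 3 rounds: (0.3736, 0.2381, 0.3883)
P(in $1 after 3 rounds) = 0.2381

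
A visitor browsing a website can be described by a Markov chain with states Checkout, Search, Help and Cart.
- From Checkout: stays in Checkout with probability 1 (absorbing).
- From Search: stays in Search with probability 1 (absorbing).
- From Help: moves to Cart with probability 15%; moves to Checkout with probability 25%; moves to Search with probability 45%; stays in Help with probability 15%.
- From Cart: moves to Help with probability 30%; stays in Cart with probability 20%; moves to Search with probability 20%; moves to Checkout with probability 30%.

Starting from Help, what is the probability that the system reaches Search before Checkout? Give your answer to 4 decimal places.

Let h(s) be the probability of absorption at Search starting from transient state s. Then h(Search) = 1 and h(Checkout) = 0. By first-step analysis:
h(Help) = 0.25·0 + 0.45·1 + 0.15·h(Help) + 0.15·h(Cart)
h(Cart) = 0.3·0 + 0.2·1 + 0.3·h(Help) + 0.2·h(Cart)
Solving: h(Help) = 0.6142, h(Cart) = 0.4803.
Starting from Help, the probability is 0.6142.

0.6142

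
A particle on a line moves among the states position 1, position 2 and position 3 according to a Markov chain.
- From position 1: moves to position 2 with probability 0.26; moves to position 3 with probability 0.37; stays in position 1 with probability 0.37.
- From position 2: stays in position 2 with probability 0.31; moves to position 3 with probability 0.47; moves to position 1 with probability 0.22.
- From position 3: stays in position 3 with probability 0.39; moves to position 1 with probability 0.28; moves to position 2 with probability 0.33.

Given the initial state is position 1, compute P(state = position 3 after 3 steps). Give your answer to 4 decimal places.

Propagate the distribution vector 3 steps from position 1.
After 0 steps: (1.0000, 0.0000, 0.0000)
After 1 step: (0.3700, 0.2600, 0.3700)
After 2 steps: (0.2977, 0.2989, 0.4034)
After 3 steps: (0.2889, 0.3032, 0.4080)
P(in position 3 after 3 steps) = 0.4080

0.4080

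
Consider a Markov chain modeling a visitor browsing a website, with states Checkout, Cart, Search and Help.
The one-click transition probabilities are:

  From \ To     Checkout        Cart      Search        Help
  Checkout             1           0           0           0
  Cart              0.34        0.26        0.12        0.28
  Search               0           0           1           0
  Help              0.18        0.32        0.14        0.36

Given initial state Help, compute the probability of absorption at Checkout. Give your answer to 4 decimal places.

Let h(s) be the probability of absorption at Checkout starting from transient state s. Then h(Checkout) = 1 and h(Search) = 0. By first-step analysis:
h(Cart) = 0.34·1 + 0.26·h(Cart) + 0.12·0 + 0.28·h(Help)
h(Help) = 0.18·1 + 0.32·h(Cart) + 0.14·0 + 0.36·h(Help)
Solving: h(Cart) = 0.6979, h(Help) = 0.6302.
Starting from Help, the probability is 0.6302.

0.6302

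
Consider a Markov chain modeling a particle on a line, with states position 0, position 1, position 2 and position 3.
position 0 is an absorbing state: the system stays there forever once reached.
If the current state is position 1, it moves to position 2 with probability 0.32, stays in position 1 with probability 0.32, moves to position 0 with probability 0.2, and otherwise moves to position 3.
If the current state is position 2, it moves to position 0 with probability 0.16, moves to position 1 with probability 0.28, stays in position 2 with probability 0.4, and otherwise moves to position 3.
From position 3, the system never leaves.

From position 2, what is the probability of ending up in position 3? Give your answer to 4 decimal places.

Let h(s) be the probability of absorption at position 3 starting from transient state s. Then h(position 3) = 1 and h(position 0) = 0. By first-step analysis:
h(position 1) = 0.2·0 + 0.32·h(position 1) + 0.32·h(position 2) + 0.16·1
h(position 2) = 0.16·0 + 0.28·h(position 1) + 0.4·h(position 2) + 0.16·1
Solving: h(position 1) = 0.4623, h(position 2) = 0.4824.
Starting from position 2, the probability is 0.4824.

0.4824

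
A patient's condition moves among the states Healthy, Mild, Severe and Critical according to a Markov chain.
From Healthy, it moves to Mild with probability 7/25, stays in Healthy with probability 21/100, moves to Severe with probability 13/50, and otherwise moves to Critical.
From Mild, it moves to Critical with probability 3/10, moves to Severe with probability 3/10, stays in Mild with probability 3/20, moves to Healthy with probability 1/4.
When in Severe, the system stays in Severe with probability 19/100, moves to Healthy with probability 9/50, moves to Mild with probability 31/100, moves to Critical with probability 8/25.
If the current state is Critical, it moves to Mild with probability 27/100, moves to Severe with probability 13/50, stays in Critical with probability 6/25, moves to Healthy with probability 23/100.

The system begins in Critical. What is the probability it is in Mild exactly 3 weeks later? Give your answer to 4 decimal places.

Propagate the distribution vector 3 weeks from Critical.
After 0 weeks: (0.0000, 0.0000, 0.0000, 1.0000)
After 1 week: (0.2300, 0.2700, 0.2600, 0.2400)
After 2 weeks: (0.2178, 0.2503, 0.2526, 0.2793)
After 3 weeks: (0.2180, 0.2522, 0.2523, 0.2774)
P(in Mild after 3 weeks) = 0.2522

0.2522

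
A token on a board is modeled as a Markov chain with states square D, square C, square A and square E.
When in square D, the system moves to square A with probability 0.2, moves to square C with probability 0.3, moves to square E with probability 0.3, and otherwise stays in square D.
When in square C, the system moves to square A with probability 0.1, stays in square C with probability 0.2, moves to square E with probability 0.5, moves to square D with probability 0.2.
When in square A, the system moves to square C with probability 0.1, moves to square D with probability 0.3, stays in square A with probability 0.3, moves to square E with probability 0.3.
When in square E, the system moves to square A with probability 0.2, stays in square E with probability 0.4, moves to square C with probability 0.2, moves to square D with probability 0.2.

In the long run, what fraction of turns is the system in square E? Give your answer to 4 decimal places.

Let the stationary distribution be π with π = πP and π_1 + π_2 + π_3 + π_4 = 1.
π_1 = 0.2·π_1 + 0.2·π_2 + 0.3·π_3 + 0.2·π_4
π_2 = 0.3·π_1 + 0.2·π_2 + 0.1·π_3 + 0.2·π_4
π_3 = 0.2·π_1 + 0.1·π_2 + 0.3·π_3 + 0.2·π_4
Solving with the normalization constraint gives π = (0.2200, 0.2020, 0.1998, 0.3782).
So the stationary probability of square E is 0.3782.

0.3782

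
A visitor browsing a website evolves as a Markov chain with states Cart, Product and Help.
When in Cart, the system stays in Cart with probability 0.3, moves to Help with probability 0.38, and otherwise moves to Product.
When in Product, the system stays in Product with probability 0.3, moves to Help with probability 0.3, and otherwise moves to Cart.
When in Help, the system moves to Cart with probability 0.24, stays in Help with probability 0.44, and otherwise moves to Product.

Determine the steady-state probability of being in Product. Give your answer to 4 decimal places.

Let the stationary distribution be π with π = πP and π_1 + π_2 + π_3 = 1.
π_1 = 0.3·π_1 + 0.4·π_2 + 0.24·π_3
π_2 = 0.32·π_1 + 0.3·π_2 + 0.32·π_3
Solving with the normalization constraint gives π = (0.3087, 0.3137, 0.3776).
So the stationary probability of Product is 0.3137.

0.3137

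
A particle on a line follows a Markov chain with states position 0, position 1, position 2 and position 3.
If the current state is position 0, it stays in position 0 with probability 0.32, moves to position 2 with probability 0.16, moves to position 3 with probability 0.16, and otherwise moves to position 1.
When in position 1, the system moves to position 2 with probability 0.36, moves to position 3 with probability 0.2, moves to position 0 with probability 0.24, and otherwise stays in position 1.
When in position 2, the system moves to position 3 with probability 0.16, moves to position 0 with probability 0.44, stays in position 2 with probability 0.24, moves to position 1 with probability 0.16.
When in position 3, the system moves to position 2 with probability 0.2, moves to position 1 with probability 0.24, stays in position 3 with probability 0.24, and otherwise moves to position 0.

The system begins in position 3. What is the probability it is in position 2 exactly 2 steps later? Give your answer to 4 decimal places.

Propagate the distribution vector 2 steps from position 3.
After 0 steps: (0.0000, 0.0000, 0.0000, 1.0000)
After 1 step: (0.3200, 0.2400, 0.2000, 0.2400)
After 2 steps: (0.3248, 0.2528, 0.2336, 0.1888)
P(in position 2 after 2 steps) = 0.2336

0.2336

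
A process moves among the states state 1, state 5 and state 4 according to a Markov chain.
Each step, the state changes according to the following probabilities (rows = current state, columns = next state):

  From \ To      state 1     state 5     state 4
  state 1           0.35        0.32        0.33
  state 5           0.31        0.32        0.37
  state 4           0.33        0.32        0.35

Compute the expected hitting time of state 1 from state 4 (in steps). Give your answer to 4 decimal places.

Let t(s) be the expected number of steps to first reach state 1 from state s, with t(state 1) = 0. Conditioning on the first step:
t(state 5) = 1 + 0.32·t(state 5) + 0.37·t(state 4)
t(state 4) = 1 + 0.32·t(state 5) + 0.35·t(state 4)
Solving: t(state 5) = 3.1520, t(state 4) = 3.0902.
Expected steps from state 4 to state 1: 3.0902.

3.0902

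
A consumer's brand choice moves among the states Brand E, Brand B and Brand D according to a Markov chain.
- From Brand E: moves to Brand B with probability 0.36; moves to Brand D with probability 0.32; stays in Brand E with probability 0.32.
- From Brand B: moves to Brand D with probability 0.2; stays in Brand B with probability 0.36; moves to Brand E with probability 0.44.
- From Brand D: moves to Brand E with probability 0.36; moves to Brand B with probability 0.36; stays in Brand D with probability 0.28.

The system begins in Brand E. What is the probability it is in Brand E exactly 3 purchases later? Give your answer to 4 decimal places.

Propagate the distribution vector 3 purchases from Brand E.
After 0 purchases: (1.0000, 0.0000, 0.0000)
After 1 purchase: (0.3200, 0.3600, 0.3200)
After 2 purchases: (0.3760, 0.3600, 0.2640)
After 3 purchases: (0.3738, 0.3600, 0.2662)
P(in Brand E after 3 purchases) = 0.3738

0.3738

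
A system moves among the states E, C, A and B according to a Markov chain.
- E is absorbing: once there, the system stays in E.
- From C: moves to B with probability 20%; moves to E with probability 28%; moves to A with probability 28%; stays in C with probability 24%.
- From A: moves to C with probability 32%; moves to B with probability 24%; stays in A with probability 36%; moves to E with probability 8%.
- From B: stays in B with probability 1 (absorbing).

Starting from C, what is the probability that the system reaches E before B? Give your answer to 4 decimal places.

0.5081

Let h(s) be the probability of absorption at E starting from transient state s. Then h(E) = 1 and h(B) = 0. By first-step analysis:
h(C) = 0.28·1 + 0.24·h(C) + 0.28·h(A) + 0.2·0
h(A) = 0.08·1 + 0.32·h(C) + 0.36·h(A) + 0.24·0
Solving: h(C) = 0.5081, h(A) = 0.3790.
Starting from C, the probability is 0.5081.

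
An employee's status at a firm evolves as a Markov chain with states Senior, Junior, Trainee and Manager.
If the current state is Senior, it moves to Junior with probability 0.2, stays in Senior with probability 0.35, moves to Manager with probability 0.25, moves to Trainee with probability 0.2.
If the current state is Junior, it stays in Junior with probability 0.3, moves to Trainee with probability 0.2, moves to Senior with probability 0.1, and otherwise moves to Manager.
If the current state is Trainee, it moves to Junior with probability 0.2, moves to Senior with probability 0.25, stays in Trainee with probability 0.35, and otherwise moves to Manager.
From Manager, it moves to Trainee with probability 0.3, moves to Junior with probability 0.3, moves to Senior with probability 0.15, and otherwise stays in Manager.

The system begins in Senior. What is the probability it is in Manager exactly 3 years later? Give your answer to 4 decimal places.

Propagate the distribution vector 3 years from Senior.
After 0 years: (1.0000, 0.0000, 0.0000, 0.0000)
After 1 year: (0.3500, 0.2000, 0.2000, 0.2500)
After 2 years: (0.2300, 0.2450, 0.2550, 0.2700)
After 3 years: (0.2093, 0.2515, 0.2653, 0.2740)
P(in Manager after 3 years) = 0.2740

0.2740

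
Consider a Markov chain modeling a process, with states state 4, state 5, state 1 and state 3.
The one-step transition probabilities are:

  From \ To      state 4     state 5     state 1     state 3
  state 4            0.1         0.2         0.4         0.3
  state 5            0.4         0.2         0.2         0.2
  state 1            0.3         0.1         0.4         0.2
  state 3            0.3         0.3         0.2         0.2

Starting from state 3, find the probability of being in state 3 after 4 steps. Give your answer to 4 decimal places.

0.2266

Propagate the distribution vector 4 steps from state 3.
After 0 steps: (0.0000, 0.0000, 0.0000, 1.0000)
After 1 step: (0.3000, 0.3000, 0.2000, 0.2000)
After 2 steps: (0.2700, 0.2000, 0.3000, 0.2300)
After 3 steps: (0.2660, 0.1930, 0.3140, 0.2270)
After 4 steps: (0.2661, 0.1913, 0.3160, 0.2266)
P(in state 3 after 4 steps) = 0.2266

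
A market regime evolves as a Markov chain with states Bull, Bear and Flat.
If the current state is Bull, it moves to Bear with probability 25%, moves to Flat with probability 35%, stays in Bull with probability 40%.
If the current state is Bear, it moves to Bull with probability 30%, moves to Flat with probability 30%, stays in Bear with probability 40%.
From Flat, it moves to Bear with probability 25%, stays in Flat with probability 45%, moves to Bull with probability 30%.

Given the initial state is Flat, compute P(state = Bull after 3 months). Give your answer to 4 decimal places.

0.3330

Propagate the distribution vector 3 months from Flat.
After 0 months: (0.0000, 0.0000, 1.0000)
After 1 month: (0.3000, 0.2500, 0.4500)
After 2 months: (0.3300, 0.2875, 0.3825)
After 3 months: (0.3330, 0.2931, 0.3739)
P(in Bull after 3 months) = 0.3330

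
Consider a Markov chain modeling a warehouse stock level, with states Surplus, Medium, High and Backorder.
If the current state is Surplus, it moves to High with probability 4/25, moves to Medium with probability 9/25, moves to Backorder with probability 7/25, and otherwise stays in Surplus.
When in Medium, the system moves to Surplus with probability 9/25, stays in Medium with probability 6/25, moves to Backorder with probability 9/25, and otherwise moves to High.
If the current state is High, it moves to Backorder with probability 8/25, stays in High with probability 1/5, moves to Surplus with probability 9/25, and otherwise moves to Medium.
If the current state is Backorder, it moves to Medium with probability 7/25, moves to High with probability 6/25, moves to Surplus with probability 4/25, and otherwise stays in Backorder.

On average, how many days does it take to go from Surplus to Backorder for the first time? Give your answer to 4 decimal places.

3.2395

Let t(s) be the expected number of days to first reach Backorder from state s, with t(Backorder) = 0. Conditioning on the first day:
t(Surplus) = 1 + 0.2·t(Surplus) + 0.36·t(Medium) + 0.16·t(High)
t(Medium) = 1 + 0.36·t(Surplus) + 0.24·t(Medium) + 0.04·t(High)
t(High) = 1 + 0.36·t(Surplus) + 0.12·t(Medium) + 0.2·t(High)
Solving: t(Surplus) = 3.2395, t(Medium) = 3.0166, t(High) = 3.1603.
Expected days from Surplus to Backorder: 3.2395.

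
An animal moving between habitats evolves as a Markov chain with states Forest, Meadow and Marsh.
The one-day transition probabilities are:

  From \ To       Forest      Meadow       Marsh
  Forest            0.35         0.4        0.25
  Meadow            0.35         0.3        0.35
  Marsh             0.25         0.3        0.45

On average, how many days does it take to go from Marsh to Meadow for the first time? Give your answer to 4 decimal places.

3.0508

Let t(s) be the expected number of days to first reach Meadow from state s, with t(Meadow) = 0. Conditioning on the first day:
t(Forest) = 1 + 0.35·t(Forest) + 0.25·t(Marsh)
t(Marsh) = 1 + 0.25·t(Forest) + 0.45·t(Marsh)
Solving: t(Forest) = 2.7119, t(Marsh) = 3.0508.
Expected days from Marsh to Meadow: 3.0508.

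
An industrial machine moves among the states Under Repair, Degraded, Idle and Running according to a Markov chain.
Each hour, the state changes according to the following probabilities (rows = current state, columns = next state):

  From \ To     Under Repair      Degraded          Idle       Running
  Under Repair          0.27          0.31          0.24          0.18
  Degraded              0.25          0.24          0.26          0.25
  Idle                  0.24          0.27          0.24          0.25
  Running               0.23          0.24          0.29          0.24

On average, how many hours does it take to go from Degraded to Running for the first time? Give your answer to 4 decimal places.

4.3044

Let t(s) be the expected number of hours to first reach Running from state s, with t(Running) = 0. Conditioning on the first hour:
t(Under Repair) = 1 + 0.27·t(Under Repair) + 0.31·t(Degraded) + 0.24·t(Idle)
t(Degraded) = 1 + 0.25·t(Under Repair) + 0.24·t(Degraded) + 0.26·t(Idle)
t(Idle) = 1 + 0.24·t(Under Repair) + 0.27·t(Degraded) + 0.24·t(Idle)
Solving: t(Under Repair) = 4.6119, t(Degraded) = 4.3044, t(Idle) = 4.3014.
Expected hours from Degraded to Running: 4.3044.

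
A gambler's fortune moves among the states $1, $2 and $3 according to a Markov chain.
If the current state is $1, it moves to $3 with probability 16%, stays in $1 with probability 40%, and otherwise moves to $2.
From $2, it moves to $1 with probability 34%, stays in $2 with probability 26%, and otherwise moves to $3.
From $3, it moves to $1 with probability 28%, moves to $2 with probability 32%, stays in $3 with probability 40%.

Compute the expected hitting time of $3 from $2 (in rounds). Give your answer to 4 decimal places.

3.1929

Let t(s) be the expected number of rounds to first reach $3 from state s, with t($3) = 0. Conditioning on the first round:
t($1) = 1 + 0.4·t($1) + 0.44·t($2)
t($2) = 1 + 0.34·t($1) + 0.26·t($2)
Solving: t($1) = 4.0082, t($2) = 3.1929.
Expected rounds from $2 to $3: 3.1929.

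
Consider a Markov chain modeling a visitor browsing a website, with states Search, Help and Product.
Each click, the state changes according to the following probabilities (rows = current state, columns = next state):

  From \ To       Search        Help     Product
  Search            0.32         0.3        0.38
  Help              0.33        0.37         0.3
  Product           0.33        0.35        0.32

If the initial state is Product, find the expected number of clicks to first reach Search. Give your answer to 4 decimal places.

Let t(s) be the expected number of clicks to first reach Search from state s, with t(Search) = 0. Conditioning on the first click:
t(Help) = 1 + 0.37·t(Help) + 0.3·t(Product)
t(Product) = 1 + 0.35·t(Help) + 0.32·t(Product)
Solving: t(Help) = 3.0303, t(Product) = 3.0303.
Expected clicks from Product to Search: 3.0303.

3.0303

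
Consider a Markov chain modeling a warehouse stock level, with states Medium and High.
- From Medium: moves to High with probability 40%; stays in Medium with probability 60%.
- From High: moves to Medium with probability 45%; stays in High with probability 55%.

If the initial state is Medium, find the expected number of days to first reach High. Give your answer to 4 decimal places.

Let t(s) be the expected number of days to first reach High from state s, with t(High) = 0. Conditioning on the first day:
t(Medium) = 1 + 0.6·t(Medium)
Solving: t(Medium) = 2.5000.
Expected days from Medium to High: 2.5000.

2.5000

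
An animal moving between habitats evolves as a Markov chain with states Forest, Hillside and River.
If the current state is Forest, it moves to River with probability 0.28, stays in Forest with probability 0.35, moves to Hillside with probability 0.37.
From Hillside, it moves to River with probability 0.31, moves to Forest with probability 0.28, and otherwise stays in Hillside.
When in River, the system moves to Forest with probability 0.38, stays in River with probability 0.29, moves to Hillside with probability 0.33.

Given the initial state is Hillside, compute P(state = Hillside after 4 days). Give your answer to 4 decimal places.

Propagate the distribution vector 4 days from Hillside.
After 0 days: (0.0000, 1.0000, 0.0000)
After 1 day: (0.2800, 0.4100, 0.3100)
After 2 days: (0.3306, 0.3740, 0.2954)
After 3 days: (0.3327, 0.3731, 0.2942)
After 4 days: (0.3327, 0.3732, 0.2941)
P(in Hillside after 4 days) = 0.3732

0.3732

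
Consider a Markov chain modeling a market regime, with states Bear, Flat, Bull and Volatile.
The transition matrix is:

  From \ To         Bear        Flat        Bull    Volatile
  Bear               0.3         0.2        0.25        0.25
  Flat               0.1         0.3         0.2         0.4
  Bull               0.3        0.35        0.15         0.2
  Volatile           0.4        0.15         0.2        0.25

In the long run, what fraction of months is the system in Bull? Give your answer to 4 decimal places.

Let the stationary distribution be π with π = πP and π_1 + π_2 + π_3 + π_4 = 1.
π_1 = 0.3·π_1 + 0.1·π_2 + 0.3·π_3 + 0.4·π_4
π_2 = 0.2·π_1 + 0.3·π_2 + 0.35·π_3 + 0.15·π_4
π_3 = 0.25·π_1 + 0.2·π_2 + 0.15·π_3 + 0.2·π_4
Solving with the normalization constraint gives π = (0.2794, 0.2409, 0.2038, 0.2759).
So the stationary probability of Bull is 0.2038.

0.2038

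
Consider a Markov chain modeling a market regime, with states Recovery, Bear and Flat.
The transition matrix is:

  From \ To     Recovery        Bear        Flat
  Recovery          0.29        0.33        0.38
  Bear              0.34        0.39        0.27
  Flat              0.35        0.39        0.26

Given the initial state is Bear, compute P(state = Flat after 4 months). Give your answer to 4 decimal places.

Propagate the distribution vector 4 months from Bear.
After 0 months: (0.0000, 1.0000, 0.0000)
After 1 month: (0.3400, 0.3900, 0.2700)
After 2 months: (0.3257, 0.3696, 0.3047)
After 3 months: (0.3268, 0.3705, 0.3028)
After 4 months: (0.3267, 0.3704, 0.3029)
P(in Flat after 4 months) = 0.3029

0.3029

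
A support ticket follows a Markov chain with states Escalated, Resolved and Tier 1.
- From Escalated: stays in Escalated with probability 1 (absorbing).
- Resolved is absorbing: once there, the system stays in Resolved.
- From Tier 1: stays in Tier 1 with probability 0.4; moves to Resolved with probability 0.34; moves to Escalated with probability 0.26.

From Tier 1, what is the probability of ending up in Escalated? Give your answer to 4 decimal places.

Let h(s) be the probability of absorption at Escalated starting from transient state s. Then h(Escalated) = 1 and h(Resolved) = 0. By first-step analysis:
h(Tier 1) = 0.26·1 + 0.34·0 + 0.4·h(Tier 1)
Solving: h(Tier 1) = 0.4333.
Starting from Tier 1, the probability is 0.4333.

0.4333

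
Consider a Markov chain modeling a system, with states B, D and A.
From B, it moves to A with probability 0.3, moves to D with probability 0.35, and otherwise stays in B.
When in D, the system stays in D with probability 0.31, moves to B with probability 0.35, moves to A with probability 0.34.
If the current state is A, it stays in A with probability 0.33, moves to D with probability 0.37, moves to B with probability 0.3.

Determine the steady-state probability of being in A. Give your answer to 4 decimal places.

0.3234

Let the stationary distribution be π with π = πP and π_1 + π_2 + π_3 = 1.
π_1 = 0.35·π_1 + 0.35·π_2 + 0.3·π_3
π_2 = 0.35·π_1 + 0.31·π_2 + 0.37·π_3
Solving with the normalization constraint gives π = (0.3338, 0.3428, 0.3234).
So the stationary probability of A is 0.3234.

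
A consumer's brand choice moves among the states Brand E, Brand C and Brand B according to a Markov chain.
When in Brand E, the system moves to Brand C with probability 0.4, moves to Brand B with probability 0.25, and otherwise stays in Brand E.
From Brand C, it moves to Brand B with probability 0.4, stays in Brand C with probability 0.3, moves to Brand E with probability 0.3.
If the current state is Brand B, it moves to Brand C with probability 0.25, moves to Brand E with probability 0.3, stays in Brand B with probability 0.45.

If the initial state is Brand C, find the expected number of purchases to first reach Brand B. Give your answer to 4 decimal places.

Let t(s) be the expected number of purchases to first reach Brand B from state s, with t(Brand B) = 0. Conditioning on the first purchase:
t(Brand E) = 1 + 0.35·t(Brand E) + 0.4·t(Brand C)
t(Brand C) = 1 + 0.3·t(Brand E) + 0.3·t(Brand C)
Solving: t(Brand E) = 3.2836, t(Brand C) = 2.8358.
Expected purchases from Brand C to Brand B: 2.8358.

2.8358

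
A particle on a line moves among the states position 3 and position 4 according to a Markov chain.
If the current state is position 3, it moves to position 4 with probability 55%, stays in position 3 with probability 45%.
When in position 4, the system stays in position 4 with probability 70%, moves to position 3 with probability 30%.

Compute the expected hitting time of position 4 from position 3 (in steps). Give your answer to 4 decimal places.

1.8182

Let t(s) be the expected number of steps to first reach position 4 from state s, with t(position 4) = 0. Conditioning on the first step:
t(position 3) = 1 + 0.45·t(position 3)
Solving: t(position 3) = 1.8182.
Expected steps from position 3 to position 4: 1.8182.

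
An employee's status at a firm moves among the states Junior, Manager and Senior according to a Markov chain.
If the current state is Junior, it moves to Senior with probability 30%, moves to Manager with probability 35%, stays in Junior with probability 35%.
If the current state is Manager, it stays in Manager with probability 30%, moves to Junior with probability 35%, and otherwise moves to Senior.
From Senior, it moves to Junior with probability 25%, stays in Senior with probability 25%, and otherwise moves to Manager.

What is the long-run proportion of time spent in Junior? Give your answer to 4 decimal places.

0.3196

Let the stationary distribution be π with π = πP and π_1 + π_2 + π_3 = 1.
π_1 = 0.35·π_1 + 0.35·π_2 + 0.25·π_3
π_2 = 0.35·π_1 + 0.3·π_2 + 0.5·π_3
Solving with the normalization constraint gives π = (0.3196, 0.3767, 0.3037).
So the stationary probability of Junior is 0.3196.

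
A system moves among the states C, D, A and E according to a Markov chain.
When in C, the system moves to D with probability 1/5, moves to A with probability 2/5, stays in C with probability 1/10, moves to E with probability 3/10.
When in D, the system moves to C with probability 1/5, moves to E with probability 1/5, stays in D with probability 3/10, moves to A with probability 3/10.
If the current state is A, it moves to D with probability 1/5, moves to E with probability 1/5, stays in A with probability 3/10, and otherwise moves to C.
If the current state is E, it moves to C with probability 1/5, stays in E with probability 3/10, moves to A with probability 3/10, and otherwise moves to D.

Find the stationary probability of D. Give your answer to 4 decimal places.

0.2222

Let the stationary distribution be π with π = πP and π_1 + π_2 + π_3 + π_4 = 1.
π_1 = 0.1·π_1 + 0.2·π_2 + 0.3·π_3 + 0.2·π_4
π_2 = 0.2·π_1 + 0.3·π_2 + 0.2·π_3 + 0.2·π_4
π_3 = 0.4·π_1 + 0.3·π_2 + 0.3·π_3 + 0.3·π_4
Solving with the normalization constraint gives π = (0.2110, 0.2222, 0.3211, 0.2457).
So the stationary probability of D is 0.2222.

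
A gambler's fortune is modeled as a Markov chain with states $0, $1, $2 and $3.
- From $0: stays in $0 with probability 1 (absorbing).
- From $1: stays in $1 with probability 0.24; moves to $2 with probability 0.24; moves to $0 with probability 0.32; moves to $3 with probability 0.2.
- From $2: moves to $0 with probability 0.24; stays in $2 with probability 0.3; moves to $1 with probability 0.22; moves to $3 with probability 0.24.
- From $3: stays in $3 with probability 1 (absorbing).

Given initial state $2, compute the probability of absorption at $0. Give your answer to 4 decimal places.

Let h(s) be the probability of absorption at $0 starting from transient state s. Then h($0) = 1 and h($3) = 0. By first-step analysis:
h($1) = 0.32·1 + 0.24·h($1) + 0.24·h($2) + 0.2·0
h($2) = 0.24·1 + 0.22·h($1) + 0.3·h($2) + 0.24·0
Solving: h($1) = 0.5876, h($2) = 0.5275.
Starting from $2, the probability is 0.5275.

0.5275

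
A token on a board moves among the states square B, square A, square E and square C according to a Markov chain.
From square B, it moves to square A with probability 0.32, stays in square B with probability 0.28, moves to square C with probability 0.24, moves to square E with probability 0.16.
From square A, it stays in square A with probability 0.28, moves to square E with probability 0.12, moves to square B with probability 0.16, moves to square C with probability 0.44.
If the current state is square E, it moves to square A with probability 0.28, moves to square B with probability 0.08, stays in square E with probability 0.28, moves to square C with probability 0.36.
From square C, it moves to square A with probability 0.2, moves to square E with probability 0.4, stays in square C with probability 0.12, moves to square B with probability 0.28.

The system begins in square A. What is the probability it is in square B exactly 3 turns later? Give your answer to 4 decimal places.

Propagate the distribution vector 3 turns from square A.
After 0 turns: (0.0000, 1.0000, 0.0000, 0.0000)
After 1 turn: (0.1600, 0.2800, 0.1200, 0.4400)
After 2 turns: (0.2224, 0.2512, 0.2688, 0.2576)
After 3 turns: (0.1961, 0.2683, 0.2440, 0.2916)
P(in square B after 3 turns) = 0.1961

0.1961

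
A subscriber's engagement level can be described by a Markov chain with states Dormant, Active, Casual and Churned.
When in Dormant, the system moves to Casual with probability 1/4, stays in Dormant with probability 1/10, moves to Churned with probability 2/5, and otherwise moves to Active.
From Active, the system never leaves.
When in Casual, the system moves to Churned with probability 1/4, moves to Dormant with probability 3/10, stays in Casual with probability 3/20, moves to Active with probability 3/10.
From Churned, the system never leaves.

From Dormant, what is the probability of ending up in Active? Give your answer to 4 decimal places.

0.4167

Let h(s) be the probability of absorption at Active starting from transient state s. Then h(Active) = 1 and h(Churned) = 0. By first-step analysis:
h(Dormant) = 0.1·h(Dormant) + 0.25·1 + 0.25·h(Casual) + 0.4·0
h(Casual) = 0.3·h(Dormant) + 0.3·1 + 0.15·h(Casual) + 0.25·0
Solving: h(Dormant) = 0.4167, h(Casual) = 0.5000.
Starting from Dormant, the probability is 0.4167.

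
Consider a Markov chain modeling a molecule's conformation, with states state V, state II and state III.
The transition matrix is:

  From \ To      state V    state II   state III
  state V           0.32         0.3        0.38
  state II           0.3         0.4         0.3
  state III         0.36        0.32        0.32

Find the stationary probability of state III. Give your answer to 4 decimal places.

0.3328

Let the stationary distribution be π with π = πP and π_1 + π_2 + π_3 = 1.
π_1 = 0.32·π_1 + 0.3·π_2 + 0.36·π_3
π_2 = 0.3·π_1 + 0.4·π_2 + 0.32·π_3
Solving with the normalization constraint gives π = (0.3265, 0.3407, 0.3328).
So the stationary probability of state III is 0.3328.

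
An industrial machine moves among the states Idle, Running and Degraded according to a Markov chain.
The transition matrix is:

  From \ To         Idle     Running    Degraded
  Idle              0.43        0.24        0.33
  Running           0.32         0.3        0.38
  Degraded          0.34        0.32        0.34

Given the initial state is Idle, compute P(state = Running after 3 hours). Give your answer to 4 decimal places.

0.2845

Propagate the distribution vector 3 hours from Idle.
After 0 hours: (1.0000, 0.0000, 0.0000)
After 1 hour: (0.4300, 0.2400, 0.3300)
After 2 hours: (0.3739, 0.2808, 0.3453)
After 3 hours: (0.3680, 0.2845, 0.3475)
P(in Running after 3 hours) = 0.2845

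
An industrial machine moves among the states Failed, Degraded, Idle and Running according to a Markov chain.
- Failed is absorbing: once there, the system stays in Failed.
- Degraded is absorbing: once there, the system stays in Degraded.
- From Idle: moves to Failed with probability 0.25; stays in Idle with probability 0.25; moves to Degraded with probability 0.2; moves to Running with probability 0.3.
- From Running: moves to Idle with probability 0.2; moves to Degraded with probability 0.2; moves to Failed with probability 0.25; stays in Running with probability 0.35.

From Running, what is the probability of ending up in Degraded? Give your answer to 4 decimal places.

Let h(s) be the probability of absorption at Degraded starting from transient state s. Then h(Degraded) = 1 and h(Failed) = 0. By first-step analysis:
h(Idle) = 0.25·0 + 0.2·1 + 0.25·h(Idle) + 0.3·h(Running)
h(Running) = 0.25·0 + 0.2·1 + 0.2·h(Idle) + 0.35·h(Running)
Solving: h(Idle) = 0.4444, h(Running) = 0.4444.
Starting from Running, the probability is 0.4444.

0.4444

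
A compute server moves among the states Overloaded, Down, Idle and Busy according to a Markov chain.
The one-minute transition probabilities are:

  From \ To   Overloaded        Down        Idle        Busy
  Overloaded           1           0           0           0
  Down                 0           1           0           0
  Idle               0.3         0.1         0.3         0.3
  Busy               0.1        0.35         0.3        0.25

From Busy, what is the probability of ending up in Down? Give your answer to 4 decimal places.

Let h(s) be the probability of absorption at Down starting from transient state s. Then h(Down) = 1 and h(Overloaded) = 0. By first-step analysis:
h(Idle) = 0.3·0 + 0.1·1 + 0.3·h(Idle) + 0.3·h(Busy)
h(Busy) = 0.1·0 + 0.35·1 + 0.3·h(Idle) + 0.25·h(Busy)
Solving: h(Idle) = 0.4138, h(Busy) = 0.6322.
Starting from Busy, the probability is 0.6322.

0.6322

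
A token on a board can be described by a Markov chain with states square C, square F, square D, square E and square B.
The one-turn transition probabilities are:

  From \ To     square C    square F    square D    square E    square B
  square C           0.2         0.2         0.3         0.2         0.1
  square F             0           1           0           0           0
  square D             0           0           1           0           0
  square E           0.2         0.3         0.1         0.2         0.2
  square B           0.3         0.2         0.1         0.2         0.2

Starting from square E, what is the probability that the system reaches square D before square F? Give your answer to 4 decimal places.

0.3554

Let h(s) be the probability of absorption at square D starting from transient state s. Then h(square D) = 1 and h(square F) = 0. By first-step analysis:
h(square C) = 0.2·h(square C) + 0.2·0 + 0.3·1 + 0.2·h(square E) + 0.1·h(square B)
h(square E) = 0.2·h(square C) + 0.3·0 + 0.1·1 + 0.2·h(square E) + 0.2·h(square B)
h(square B) = 0.3·h(square C) + 0.2·0 + 0.1·1 + 0.2·h(square E) + 0.2·h(square B)
Solving: h(square C) = 0.5147, h(square E) = 0.3554, h(square B) = 0.4069.
Starting from square E, the probability is 0.3554.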